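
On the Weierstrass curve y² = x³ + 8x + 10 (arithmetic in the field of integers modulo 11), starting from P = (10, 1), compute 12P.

Double-and-add on 12 = (1100)₂. Start with P = (10, 1) for the leading 1-bit.
double: tangent at (10, 1): λ = (3·10² + 8)/(2·1) ≡ 0/2. 2⁻¹ ≡ 6 (mod 11) since 2·6 = 12 ≡ 1, so λ ≡ 0·6 ≡ 0.
  x = λ² - 10 - 10 = 0 - 20 ≡ 2; y = λ·(10 - 2) - 1 ≡ 10. → (2, 10)
add P: (2, 10) + (10, 1). λ = (1 - 10)/(10 - 2) ≡ 2/8 mod 11. 8⁻¹ ≡ 7 (mod 11), so λ ≡ 3.
  x = λ² - 2 - 10 = 9 - 12 ≡ 8; y = λ·(2 - 8) - 10 ≡ 5. → (8, 5)
double: tangent at (8, 5): λ = (3·8² + 8)/(2·5) ≡ 2/10. 10⁻¹ ≡ 10 (mod 11) since 10·10 = 100 ≡ 1, so λ ≡ 2·10 ≡ 9.
  x = λ² - 8 - 8 = 81 - 16 ≡ 10; y = λ·(8 - 10) - 5 ≡ 10. → (10, 10)
double: tangent at (10, 10): λ = (3·10² + 8)/(2·10) ≡ 0/9. 9⁻¹ ≡ 5 (mod 11) since 9·5 = 45 ≡ 1, so λ ≡ 0·5 ≡ 0.
  x = λ² - 10 - 10 = 0 - 20 ≡ 2; y = λ·(10 - 2) - 10 ≡ 1. → (2, 1)

(2, 1)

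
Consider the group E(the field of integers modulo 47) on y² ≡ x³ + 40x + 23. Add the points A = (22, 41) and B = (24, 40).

(13, 25)

(22, 41) + (24, 40). λ = (40 - 41)/(24 - 22) ≡ 46/2 mod 47. 2⁻¹ ≡ 24 (mod 47), so λ ≡ 23.
  x = λ² - 22 - 24 = 529 - 46 ≡ 13; y = λ·(22 - 13) - 41 ≡ 25. → (13, 25)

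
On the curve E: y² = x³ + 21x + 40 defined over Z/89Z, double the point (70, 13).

(2, 88)

tangent at (70, 13): λ = (3·70² + 21)/(2·13) ≡ 36/26. 26⁻¹ ≡ 24 (mod 89), so λ ≡ 36·24 ≡ 63.
  x = λ² - 70 - 70 = 3969 - 140 ≡ 2; y = λ·(70 - 2) - 13 ≡ 88. → (2, 88)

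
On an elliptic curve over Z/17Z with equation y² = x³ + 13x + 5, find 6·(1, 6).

(10, 9)

Write Q = (1, 6).
Repeated addition: build up to 6Q.
2Q: tangent at (1, 6): λ = (3·1² + 13)/(2·6) ≡ 16/12. 12⁻¹ ≡ 10 (mod 17) since 12·10 = 120 ≡ 1, so λ ≡ 16·10 ≡ 7.
  x = λ² - 1 - 1 = 49 - 2 ≡ 13; y = λ·(1 - 13) - 6 ≡ 12. → (13, 12)
3Q: (13, 12) + (1, 6). λ = (6 - 12)/(1 - 13) ≡ 11/5 mod 17. 5⁻¹ ≡ 7 (mod 17), so λ ≡ 9.
  x = λ² - 13 - 1 = 81 - 14 ≡ 16; y = λ·(13 - 16) - 12 ≡ 12. → (16, 12)
4Q: (16, 12) + (1, 6). λ = (6 - 12)/(1 - 16) ≡ 11/2 mod 17. 2⁻¹ ≡ 9 (mod 17) since 2·9 = 18 ≡ 1, so λ ≡ 14.
  x = λ² - 16 - 1 = 196 - 17 ≡ 9; y = λ·(16 - 9) - 12 ≡ 1. → (9, 1)
5Q: (9, 1) + (1, 6). λ = (6 - 1)/(1 - 9) ≡ 5/9 mod 17. 9⁻¹ ≡ 2 (mod 17) since 9·2 = 18 ≡ 1, so λ ≡ 10.
  x = λ² - 9 - 1 = 100 - 10 ≡ 5; y = λ·(9 - 5) - 1 ≡ 5. → (5, 5)
6Q: (5, 5) + (1, 6). λ = (6 - 5)/(1 - 5) ≡ 1/13 mod 17. 13⁻¹ ≡ 4 (mod 17) since 13·4 = 52 ≡ 1, so λ ≡ 4.
  x = λ² - 5 - 1 = 16 - 6 ≡ 10; y = λ·(5 - 10) - 5 ≡ 9. → (10, 9)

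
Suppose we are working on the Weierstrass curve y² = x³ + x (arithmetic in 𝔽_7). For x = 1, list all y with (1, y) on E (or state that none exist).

x³ + 1x + 0 = 2 ≡ 2 (mod 7).
Square roots of 2 mod 7: 3 and 4 (since 3² = 9 ≡ 2).

3, 4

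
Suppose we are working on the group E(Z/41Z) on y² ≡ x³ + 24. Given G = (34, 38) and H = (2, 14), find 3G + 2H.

(2, 27)

First 3G:
Repeated addition: build up to 3G.
2G: tangent at (34, 38): λ = (3·34² + 0)/(2·38) ≡ 24/35. 35⁻¹ ≡ 34 (mod 41), so λ ≡ 24·34 ≡ 37.
  x = λ² - 34 - 34 = 1369 - 68 ≡ 30; y = λ·(34 - 30) - 38 ≡ 28. → (30, 28)
3G: (30, 28) + (34, 38). λ = (38 - 28)/(34 - 30) ≡ 10/4 mod 41. 4⁻¹ ≡ 31 (mod 41), so λ ≡ 23.
  x = λ² - 30 - 34 = 529 - 64 ≡ 14; y = λ·(30 - 14) - 28 ≡ 12. → (14, 12)
3G = (14, 12).
Next 2H:
Repeated addition: build up to 2H.
2H: tangent at (2, 14): λ = (3·2² + 0)/(2·14) ≡ 12/28. 28⁻¹ ≡ 22 (mod 41) since 28·22 = 616 ≡ 1, so λ ≡ 12·22 ≡ 18.
  x = λ² - 2 - 2 = 324 - 4 ≡ 33; y = λ·(2 - 33) - 14 ≡ 2. → (33, 2)
2H = (33, 2).
Finally 3G + 2H:
(14, 12) + (33, 2). λ = (2 - 12)/(33 - 14) ≡ 31/19 mod 41. 19⁻¹ ≡ 13 (mod 41), so λ ≡ 34.
  x = λ² - 14 - 33 = 1156 - 47 ≡ 2; y = λ·(14 - 2) - 12 ≡ 27. → (2, 27)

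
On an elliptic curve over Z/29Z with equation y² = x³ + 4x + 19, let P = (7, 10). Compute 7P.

Repeated addition: build up to 7P.
2P: tangent at (7, 10): λ = (3·7² + 4)/(2·10) ≡ 6/20. 20⁻¹ ≡ 16 (mod 29) since 20·16 = 320 ≡ 1, so λ ≡ 6·16 ≡ 9.
  x = λ² - 7 - 7 = 81 - 14 ≡ 9; y = λ·(7 - 9) - 10 ≡ 1. → (9, 1)
3P: (9, 1) + (7, 10). λ = (10 - 1)/(7 - 9) ≡ 9/27 mod 29. 27⁻¹ ≡ 14 (mod 29), so λ ≡ 10.
  x = λ² - 9 - 7 = 100 - 16 ≡ 26; y = λ·(9 - 26) - 1 ≡ 3. → (26, 3)
4P: (26, 3) + (7, 10). λ = (10 - 3)/(7 - 26) ≡ 7/10 mod 29. 10⁻¹ ≡ 3 (mod 29) since 10·3 = 30 ≡ 1, so λ ≡ 21.
  x = λ² - 26 - 7 = 441 - 33 ≡ 2; y = λ·(26 - 2) - 3 ≡ 8. → (2, 8)
5P: (2, 8) + (7, 10). λ = (10 - 8)/(7 - 2) ≡ 2/5 mod 29. 5⁻¹ ≡ 6 (mod 29), so λ ≡ 12.
  x = λ² - 2 - 7 = 144 - 9 ≡ 19; y = λ·(2 - 19) - 8 ≡ 20. → (19, 20)
6P: (19, 20) + (7, 10). λ = (10 - 20)/(7 - 19) ≡ 19/17 mod 29. 17⁻¹ ≡ 12 (mod 29), so λ ≡ 25.
  x = λ² - 19 - 7 = 625 - 26 ≡ 19; y = λ·(19 - 19) - 20 ≡ 9. → (19, 9)
7P: (19, 9) + (7, 10). λ = (10 - 9)/(7 - 19) ≡ 1/17 mod 29. 17⁻¹ ≡ 12 (mod 29) since 17·12 = 204 ≡ 1, so λ ≡ 12.
  x = λ² - 19 - 7 = 144 - 26 ≡ 2; y = λ·(19 - 2) - 9 ≡ 21. → (2, 21)

(2, 21)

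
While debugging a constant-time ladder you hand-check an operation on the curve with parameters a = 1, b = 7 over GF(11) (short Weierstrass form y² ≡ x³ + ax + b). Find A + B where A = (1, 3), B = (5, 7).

(1, 3) + (5, 7). λ = (7 - 3)/(5 - 1) ≡ 4/4 mod 11. 4⁻¹ ≡ 3 (mod 11) since 4·3 = 12 ≡ 1, so λ ≡ 1.
  x = λ² - 1 - 5 = 1 - 6 ≡ 6; y = λ·(1 - 6) - 3 ≡ 3. → (6, 3)

(6, 3)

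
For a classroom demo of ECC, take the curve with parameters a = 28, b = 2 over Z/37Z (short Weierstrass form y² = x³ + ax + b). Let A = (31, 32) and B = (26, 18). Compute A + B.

(31, 32) + (26, 18). λ = (18 - 32)/(26 - 31) ≡ 23/32 mod 37. 32⁻¹ ≡ 22 (mod 37), so λ ≡ 25.
  x = λ² - 31 - 26 = 625 - 57 ≡ 13; y = λ·(31 - 13) - 32 ≡ 11. → (13, 11)

(13, 11)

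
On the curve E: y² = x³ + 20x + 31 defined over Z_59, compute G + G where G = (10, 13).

(25, 52)

tangent at (10, 13): λ = (3·10² + 20)/(2·13) ≡ 25/26. 26⁻¹ ≡ 25 (mod 59), so λ ≡ 25·25 ≡ 35.
  x = λ² - 10 - 10 = 1225 - 20 ≡ 25; y = λ·(10 - 25) - 13 ≡ 52. → (25, 52)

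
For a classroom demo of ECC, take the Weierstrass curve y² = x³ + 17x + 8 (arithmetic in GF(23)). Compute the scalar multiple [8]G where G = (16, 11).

Repeated addition: build up to 8G.
2G: tangent at (16, 11): λ = (3·16² + 17)/(2·11) ≡ 3/22. 22⁻¹ ≡ 22 (mod 23), so λ ≡ 3·22 ≡ 20.
  x = λ² - 16 - 16 = 400 - 32 ≡ 0; y = λ·(16 - 0) - 11 ≡ 10. → (0, 10)
3G: (0, 10) + (16, 11). λ = (11 - 10)/(16 - 0) ≡ 1/16 mod 23. 16⁻¹ ≡ 13 (mod 23) since 16·13 = 208 ≡ 1, so λ ≡ 13.
  x = λ² - 0 - 16 = 169 - 16 ≡ 15; y = λ·(0 - 15) - 10 ≡ 2. → (15, 2)
4G: (15, 2) + (16, 11). λ = (11 - 2)/(16 - 15) ≡ 9/1 mod 23. 1⁻¹ ≡ 1 (mod 23) since 1·1 = 1 ≡ 1, so λ ≡ 9.
  x = λ² - 15 - 16 = 81 - 31 ≡ 4; y = λ·(15 - 4) - 2 ≡ 5. → (4, 5)
5G: (4, 5) + (16, 11). λ = (11 - 5)/(16 - 4) ≡ 6/12 mod 23. 12⁻¹ ≡ 2 (mod 23), so λ ≡ 12.
  x = λ² - 4 - 16 = 144 - 20 ≡ 9; y = λ·(4 - 9) - 5 ≡ 4. → (9, 4)
6G: (9, 4) + (16, 11). λ = (11 - 4)/(16 - 9) ≡ 7/7 mod 23. 7⁻¹ ≡ 10 (mod 23) since 7·10 = 70 ≡ 1, so λ ≡ 1.
  x = λ² - 9 - 16 = 1 - 25 ≡ 22; y = λ·(9 - 22) - 4 ≡ 6. → (22, 6)
7G: (22, 6) + (16, 11). λ = (11 - 6)/(16 - 22) ≡ 5/17 mod 23. 17⁻¹ ≡ 19 (mod 23) since 17·19 = 323 ≡ 1, so λ ≡ 3.
  x = λ² - 22 - 16 = 9 - 38 ≡ 17; y = λ·(22 - 17) - 6 ≡ 9. → (17, 9)
8G: (17, 9) + (16, 11). λ = (11 - 9)/(16 - 17) ≡ 2/22 mod 23. 22⁻¹ ≡ 22 (mod 23) since 22·22 = 484 ≡ 1, so λ ≡ 21.
  x = λ² - 17 - 16 = 441 - 33 ≡ 17; y = λ·(17 - 17) - 9 ≡ 14. → (17, 14)

(17, 14)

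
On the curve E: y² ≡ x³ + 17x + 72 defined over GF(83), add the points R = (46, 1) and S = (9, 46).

(46, 1) + (9, 46). λ = (46 - 1)/(9 - 46) ≡ 45/46 mod 83. 46⁻¹ ≡ 74 (mod 83), so λ ≡ 10.
  x = λ² - 46 - 9 = 100 - 55 ≡ 45; y = λ·(46 - 45) - 1 ≡ 9. → (45, 9)

(45, 9)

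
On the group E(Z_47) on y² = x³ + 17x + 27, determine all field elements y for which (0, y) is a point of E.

x³ + 17x + 27 = 27 ≡ 27 (mod 47).
Square roots of 27 mod 47: 11 and 36 (since 11² = 121 ≡ 27).

11, 36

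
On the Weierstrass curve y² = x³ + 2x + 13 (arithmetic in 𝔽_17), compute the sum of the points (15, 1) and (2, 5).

(15, 1) + (2, 5). λ = (5 - 1)/(2 - 15) ≡ 4/4 mod 17. 4⁻¹ ≡ 13 (mod 17), so λ ≡ 1.
  x = λ² - 15 - 2 = 1 - 17 ≡ 1; y = λ·(15 - 1) - 1 ≡ 13. → (1, 13)

(1, 13)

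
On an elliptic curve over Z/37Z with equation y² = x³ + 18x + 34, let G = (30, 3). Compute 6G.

(6, 32)

Repeated addition: build up to 6G.
2G: tangent at (30, 3): λ = (3·30² + 18)/(2·3) ≡ 17/6. 6⁻¹ ≡ 31 (mod 37), so λ ≡ 17·31 ≡ 9.
  x = λ² - 30 - 30 = 81 - 60 ≡ 21; y = λ·(30 - 21) - 3 ≡ 4. → (21, 4)
3G: (21, 4) + (30, 3). λ = (3 - 4)/(30 - 21) ≡ 36/9 mod 37. 9⁻¹ ≡ 33 (mod 37) since 9·33 = 297 ≡ 1, so λ ≡ 4.
  x = λ² - 21 - 30 = 16 - 51 ≡ 2; y = λ·(21 - 2) - 4 ≡ 35. → (2, 35)
4G: (2, 35) + (30, 3). λ = (3 - 35)/(30 - 2) ≡ 5/28 mod 37. 28⁻¹ ≡ 4 (mod 37), so λ ≡ 20.
  x = λ² - 2 - 30 = 400 - 32 ≡ 35; y = λ·(2 - 35) - 35 ≡ 8. → (35, 8)
5G: (35, 8) + (30, 3). λ = (3 - 8)/(30 - 35) ≡ 32/32 mod 37. 32⁻¹ ≡ 22 (mod 37) since 32·22 = 704 ≡ 1, so λ ≡ 1.
  x = λ² - 35 - 30 = 1 - 65 ≡ 10; y = λ·(35 - 10) - 8 ≡ 17. → (10, 17)
6G: (10, 17) + (30, 3). λ = (3 - 17)/(30 - 10) ≡ 23/20 mod 37. 20⁻¹ ≡ 13 (mod 37) since 20·13 = 260 ≡ 1, so λ ≡ 3.
  x = λ² - 10 - 30 = 9 - 40 ≡ 6; y = λ·(10 - 6) - 17 ≡ 32. → (6, 32)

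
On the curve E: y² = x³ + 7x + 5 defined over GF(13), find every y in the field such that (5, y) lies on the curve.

3, 10

x³ + 7x + 5 = 165 ≡ 9 (mod 13).
Square roots of 9 mod 13: 3 and 10 (since 3² = 9 ≡ 9).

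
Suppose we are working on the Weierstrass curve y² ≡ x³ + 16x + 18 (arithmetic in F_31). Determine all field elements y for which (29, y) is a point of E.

3, 28

x³ + 16x + 18 = 24871 ≡ 9 (mod 31).
Square roots of 9 mod 31: 3 and 28 (since 3² = 9 ≡ 9).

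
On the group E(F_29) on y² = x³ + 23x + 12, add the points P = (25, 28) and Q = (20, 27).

(25, 28) + (20, 27). λ = (27 - 28)/(20 - 25) ≡ 28/24 mod 29. 24⁻¹ ≡ 23 (mod 29) since 24·23 = 552 ≡ 1, so λ ≡ 6.
  x = λ² - 25 - 20 = 36 - 45 ≡ 20; y = λ·(25 - 20) - 28 ≡ 2. → (20, 2)

(20, 2)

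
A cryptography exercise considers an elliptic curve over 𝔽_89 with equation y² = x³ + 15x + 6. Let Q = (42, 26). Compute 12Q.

Repeated addition: build up to 12Q.
2Q: tangent at (42, 26): λ = (3·42² + 15)/(2·26) ≡ 56/52. 52⁻¹ ≡ 12 (mod 89), so λ ≡ 56·12 ≡ 49.
  x = λ² - 42 - 42 = 2401 - 84 ≡ 3; y = λ·(42 - 3) - 26 ≡ 16. → (3, 16)
3Q: (3, 16) + (42, 26). λ = (26 - 16)/(42 - 3) ≡ 10/39 mod 89. 39⁻¹ ≡ 16 (mod 89), so λ ≡ 71.
  x = λ² - 3 - 42 = 5041 - 45 ≡ 12; y = λ·(3 - 12) - 16 ≡ 57. → (12, 57)
4Q: (12, 57) + (42, 26). λ = (26 - 57)/(42 - 12) ≡ 58/30 mod 89. 30⁻¹ ≡ 3 (mod 89), so λ ≡ 85.
  x = λ² - 12 - 42 = 7225 - 54 ≡ 51; y = λ·(12 - 51) - 57 ≡ 10. → (51, 10)
5Q: (51, 10) + (42, 26). λ = (26 - 10)/(42 - 51) ≡ 16/80 mod 89. 80⁻¹ ≡ 79 (mod 89) since 80·79 = 6320 ≡ 1, so λ ≡ 18.
  x = λ² - 51 - 42 = 324 - 93 ≡ 53; y = λ·(51 - 53) - 10 ≡ 43. → (53, 43)
6Q: (53, 43) + (42, 26). λ = (26 - 43)/(42 - 53) ≡ 72/78 mod 89. 78⁻¹ ≡ 8 (mod 89) since 78·8 = 624 ≡ 1, so λ ≡ 42.
  x = λ² - 53 - 42 = 1764 - 95 ≡ 67; y = λ·(53 - 67) - 43 ≡ 81. → (67, 81)
7Q: (67, 81) + (42, 26). λ = (26 - 81)/(42 - 67) ≡ 34/64 mod 89. 64⁻¹ ≡ 32 (mod 89) since 64·32 = 2048 ≡ 1, so λ ≡ 20.
  x = λ² - 67 - 42 = 400 - 109 ≡ 24; y = λ·(67 - 24) - 81 ≡ 67. → (24, 67)
8Q: (24, 67) + (42, 26). λ = (26 - 67)/(42 - 24) ≡ 48/18 mod 89. 18⁻¹ ≡ 5 (mod 89), so λ ≡ 62.
  x = λ² - 24 - 42 = 3844 - 66 ≡ 40; y = λ·(24 - 40) - 67 ≡ 9. → (40, 9)
9Q: (40, 9) + (42, 26). λ = (26 - 9)/(42 - 40) ≡ 17/2 mod 89. 2⁻¹ ≡ 45 (mod 89) since 2·45 = 90 ≡ 1, so λ ≡ 53.
  x = λ² - 40 - 42 = 2809 - 82 ≡ 57; y = λ·(40 - 57) - 9 ≡ 69. → (57, 69)
10Q: (57, 69) + (42, 26). λ = (26 - 69)/(42 - 57) ≡ 46/74 mod 89. 74⁻¹ ≡ 83 (mod 89) since 74·83 = 6142 ≡ 1, so λ ≡ 80.
  x = λ² - 57 - 42 = 6400 - 99 ≡ 71; y = λ·(57 - 71) - 69 ≡ 57. → (71, 57)
11Q: (71, 57) + (42, 26). λ = (26 - 57)/(42 - 71) ≡ 58/60 mod 89. 60⁻¹ ≡ 46 (mod 89), so λ ≡ 87.
  x = λ² - 71 - 42 = 7569 - 113 ≡ 69; y = λ·(71 - 69) - 57 ≡ 28. → (69, 28)
12Q: (69, 28) + (42, 26). λ = (26 - 28)/(42 - 69) ≡ 87/62 mod 89. 62⁻¹ ≡ 56 (mod 89) since 62·56 = 3472 ≡ 1, so λ ≡ 66.
  x = λ² - 69 - 42 = 4356 - 111 ≡ 62; y = λ·(69 - 62) - 28 ≡ 78. → (62, 78)

(62, 78)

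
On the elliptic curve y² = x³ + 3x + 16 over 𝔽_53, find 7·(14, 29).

Write P = (14, 29).
Double-and-add on 7 = (111)₂. Start with P = (14, 29) for the leading 1-bit.
double: tangent at (14, 29): λ = (3·14² + 3)/(2·29) ≡ 8/5. 5⁻¹ ≡ 32 (mod 53), so λ ≡ 8·32 ≡ 44.
  x = λ² - 14 - 14 = 1936 - 28 ≡ 0; y = λ·(14 - 0) - 29 ≡ 4. → (0, 4)
add P: (0, 4) + (14, 29). λ = (29 - 4)/(14 - 0) ≡ 25/14 mod 53. 14⁻¹ ≡ 19 (mod 53), so λ ≡ 51.
  x = λ² - 0 - 14 = 2601 - 14 ≡ 43; y = λ·(0 - 43) - 4 ≡ 29. → (43, 29)
double: tangent at (43, 29): λ = (3·43² + 3)/(2·29) ≡ 38/5. 5⁻¹ ≡ 32 (mod 53) since 5·32 = 160 ≡ 1, so λ ≡ 38·32 ≡ 50.
  x = λ² - 43 - 43 = 2500 - 86 ≡ 29; y = λ·(43 - 29) - 29 ≡ 35. → (29, 35)
add P: (29, 35) + (14, 29). λ = (29 - 35)/(14 - 29) ≡ 47/38 mod 53. 38⁻¹ ≡ 7 (mod 53), so λ ≡ 11.
  x = λ² - 29 - 14 = 121 - 43 ≡ 25; y = λ·(29 - 25) - 35 ≡ 9. → (25, 9)

(25, 9)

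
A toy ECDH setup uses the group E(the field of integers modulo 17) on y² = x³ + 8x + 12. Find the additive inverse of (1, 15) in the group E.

-(1, 15) = (1, -15 mod 17) = (1, 2).

(1, 2)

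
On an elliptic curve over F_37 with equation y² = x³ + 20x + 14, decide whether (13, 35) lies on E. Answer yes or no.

y² = 35² ≡ 4; x³ + 20x + 14 = 2471 ≡ 29 (mod 37). 4 ≠ 29.

no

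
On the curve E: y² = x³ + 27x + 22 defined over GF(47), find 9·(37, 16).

(12, 37)

Write P = (37, 16).
Repeated addition: build up to 9P.
2P: tangent at (37, 16): λ = (3·37² + 27)/(2·16) ≡ 45/32. 32⁻¹ ≡ 25 (mod 47), so λ ≡ 45·25 ≡ 44.
  x = λ² - 37 - 37 = 1936 - 74 ≡ 29; y = λ·(37 - 29) - 16 ≡ 7. → (29, 7)
3P: (29, 7) + (37, 16). λ = (16 - 7)/(37 - 29) ≡ 9/8 mod 47. 8⁻¹ ≡ 6 (mod 47), so λ ≡ 7.
  x = λ² - 29 - 37 = 49 - 66 ≡ 30; y = λ·(29 - 30) - 7 ≡ 33. → (30, 33)
4P: (30, 33) + (37, 16). λ = (16 - 33)/(37 - 30) ≡ 30/7 mod 47. 7⁻¹ ≡ 27 (mod 47), so λ ≡ 11.
  x = λ² - 30 - 37 = 121 - 67 ≡ 7; y = λ·(30 - 7) - 33 ≡ 32. → (7, 32)
5P: (7, 32) + (37, 16). λ = (16 - 32)/(37 - 7) ≡ 31/30 mod 47. 30⁻¹ ≡ 11 (mod 47), so λ ≡ 12.
  x = λ² - 7 - 37 = 144 - 44 ≡ 6; y = λ·(7 - 6) - 32 ≡ 27. → (6, 27)
6P: (6, 27) + (37, 16). λ = (16 - 27)/(37 - 6) ≡ 36/31 mod 47. 31⁻¹ ≡ 44 (mod 47), so λ ≡ 33.
  x = λ² - 6 - 37 = 1089 - 43 ≡ 12; y = λ·(6 - 12) - 27 ≡ 10. → (12, 10)
7P: (12, 10) + (37, 16). λ = (16 - 10)/(37 - 12) ≡ 6/25 mod 47. 25⁻¹ ≡ 32 (mod 47), so λ ≡ 4.
  x = λ² - 12 - 37 = 16 - 49 ≡ 14; y = λ·(12 - 14) - 10 ≡ 29. → (14, 29)
8P: (14, 29) + (37, 16). λ = (16 - 29)/(37 - 14) ≡ 34/23 mod 47. 23⁻¹ ≡ 45 (mod 47), so λ ≡ 26.
  x = λ² - 14 - 37 = 676 - 51 ≡ 14; y = λ·(14 - 14) - 29 ≡ 18. → (14, 18)
9P: (14, 18) + (37, 16). λ = (16 - 18)/(37 - 14) ≡ 45/23 mod 47. 23⁻¹ ≡ 45 (mod 47), so λ ≡ 4.
  x = λ² - 14 - 37 = 16 - 51 ≡ 12; y = λ·(14 - 12) - 18 ≡ 37. → (12, 37)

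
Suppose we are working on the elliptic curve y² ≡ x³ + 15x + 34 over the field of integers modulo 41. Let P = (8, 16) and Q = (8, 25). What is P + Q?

O

The two points share x = 8 and their y-coordinates satisfy 16 + 25 ≡ 0 (mod 41), so they are inverses. Their sum is O.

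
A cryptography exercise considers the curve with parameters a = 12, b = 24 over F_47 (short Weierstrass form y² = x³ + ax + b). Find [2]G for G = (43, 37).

tangent at (43, 37): λ = (3·43² + 12)/(2·37) ≡ 13/27. 27⁻¹ ≡ 7 (mod 47) since 27·7 = 189 ≡ 1, so λ ≡ 13·7 ≡ 44.
  x = λ² - 43 - 43 = 1936 - 86 ≡ 17; y = λ·(43 - 17) - 37 ≡ 26. → (17, 26)

(17, 26)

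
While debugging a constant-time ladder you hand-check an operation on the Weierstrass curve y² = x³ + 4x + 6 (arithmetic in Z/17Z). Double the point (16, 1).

(10, 3)

tangent at (16, 1): λ = (3·16² + 4)/(2·1) ≡ 7/2. 2⁻¹ ≡ 9 (mod 17) since 2·9 = 18 ≡ 1, so λ ≡ 7·9 ≡ 12.
  x = λ² - 16 - 16 = 144 - 32 ≡ 10; y = λ·(16 - 10) - 1 ≡ 3. → (10, 3)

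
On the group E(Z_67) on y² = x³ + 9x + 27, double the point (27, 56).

(28, 56)

tangent at (27, 56): λ = (3·27² + 9)/(2·56) ≡ 52/45. 45⁻¹ ≡ 3 (mod 67), so λ ≡ 52·3 ≡ 22.
  x = λ² - 27 - 27 = 484 - 54 ≡ 28; y = λ·(27 - 28) - 56 ≡ 56. → (28, 56)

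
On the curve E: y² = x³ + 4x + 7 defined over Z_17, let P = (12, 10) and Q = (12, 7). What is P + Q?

O

The two points share x = 12 and their y-coordinates satisfy 10 + 7 ≡ 0 (mod 17), so they are inverses. Their sum is 𝒪.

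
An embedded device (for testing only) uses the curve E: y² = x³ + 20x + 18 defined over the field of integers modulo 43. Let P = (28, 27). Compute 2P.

tangent at (28, 27): λ = (3·28² + 20)/(2·27) ≡ 7/11. 11⁻¹ ≡ 4 (mod 43), so λ ≡ 7·4 ≡ 28.
  x = λ² - 28 - 28 = 784 - 56 ≡ 40; y = λ·(28 - 40) - 27 ≡ 24. → (40, 24)

(40, 24)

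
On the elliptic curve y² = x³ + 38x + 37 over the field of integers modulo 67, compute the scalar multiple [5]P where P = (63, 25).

(36, 25)

Double-and-add on 5 = (101)₂. Start with P = (63, 25) for the leading 1-bit.
double: tangent at (63, 25): λ = (3·63² + 38)/(2·25) ≡ 19/50. 50⁻¹ ≡ 63 (mod 67), so λ ≡ 19·63 ≡ 58.
  x = λ² - 63 - 63 = 3364 - 126 ≡ 22; y = λ·(63 - 22) - 25 ≡ 8. → (22, 8)
double: tangent at (22, 8): λ = (3·22² + 38)/(2·8) ≡ 16/16. 16⁻¹ ≡ 21 (mod 67), so λ ≡ 16·21 ≡ 1.
  x = λ² - 22 - 22 = 1 - 44 ≡ 24; y = λ·(22 - 24) - 8 ≡ 57. → (24, 57)
add P: (24, 57) + (63, 25). λ = (25 - 57)/(63 - 24) ≡ 35/39 mod 67. 39⁻¹ ≡ 55 (mod 67), so λ ≡ 49.
  x = λ² - 24 - 63 = 2401 - 87 ≡ 36; y = λ·(24 - 36) - 57 ≡ 25. → (36, 25)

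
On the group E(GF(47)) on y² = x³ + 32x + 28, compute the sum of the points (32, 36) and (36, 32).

(32, 36) + (36, 32). λ = (32 - 36)/(36 - 32) ≡ 43/4 mod 47. 4⁻¹ ≡ 12 (mod 47), so λ ≡ 46.
  x = λ² - 32 - 36 = 2116 - 68 ≡ 27; y = λ·(32 - 27) - 36 ≡ 6. → (27, 6)

(27, 6)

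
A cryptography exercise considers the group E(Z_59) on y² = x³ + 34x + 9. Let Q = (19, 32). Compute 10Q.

Repeated addition: build up to 10Q.
2Q: tangent at (19, 32): λ = (3·19² + 34)/(2·32) ≡ 55/5. 5⁻¹ ≡ 12 (mod 59) since 5·12 = 60 ≡ 1, so λ ≡ 55·12 ≡ 11.
  x = λ² - 19 - 19 = 121 - 38 ≡ 24; y = λ·(19 - 24) - 32 ≡ 31. → (24, 31)
3Q: (24, 31) + (19, 32). λ = (32 - 31)/(19 - 24) ≡ 1/54 mod 59. 54⁻¹ ≡ 47 (mod 59) since 54·47 = 2538 ≡ 1, so λ ≡ 47.
  x = λ² - 24 - 19 = 2209 - 43 ≡ 42; y = λ·(24 - 42) - 31 ≡ 8. → (42, 8)
4Q: (42, 8) + (19, 32). λ = (32 - 8)/(19 - 42) ≡ 24/36 mod 59. 36⁻¹ ≡ 41 (mod 59), so λ ≡ 40.
  x = λ² - 42 - 19 = 1600 - 61 ≡ 5; y = λ·(42 - 5) - 8 ≡ 56. → (5, 56)
5Q: (5, 56) + (19, 32). λ = (32 - 56)/(19 - 5) ≡ 35/14 mod 59. 14⁻¹ ≡ 38 (mod 59), so λ ≡ 32.
  x = λ² - 5 - 19 = 1024 - 24 ≡ 56; y = λ·(5 - 56) - 56 ≡ 23. → (56, 23)
6Q: (56, 23) + (19, 32). λ = (32 - 23)/(19 - 56) ≡ 9/22 mod 59. 22⁻¹ ≡ 51 (mod 59) since 22·51 = 1122 ≡ 1, so λ ≡ 46.
  x = λ² - 56 - 19 = 2116 - 75 ≡ 35; y = λ·(56 - 35) - 23 ≡ 58. → (35, 58)
7Q: (35, 58) + (19, 32). λ = (32 - 58)/(19 - 35) ≡ 33/43 mod 59. 43⁻¹ ≡ 11 (mod 59) since 43·11 = 473 ≡ 1, so λ ≡ 9.
  x = λ² - 35 - 19 = 81 - 54 ≡ 27; y = λ·(35 - 27) - 58 ≡ 14. → (27, 14)
8Q: (27, 14) + (19, 32). λ = (32 - 14)/(19 - 27) ≡ 18/51 mod 59. 51⁻¹ ≡ 22 (mod 59), so λ ≡ 42.
  x = λ² - 27 - 19 = 1764 - 46 ≡ 7; y = λ·(27 - 7) - 14 ≡ 0. → (7, 0)
9Q: (7, 0) + (19, 32). λ = (32 - 0)/(19 - 7) ≡ 32/12 mod 59. 12⁻¹ ≡ 5 (mod 59), so λ ≡ 42.
  x = λ² - 7 - 19 = 1764 - 26 ≡ 27; y = λ·(7 - 27) - 0 ≡ 45. → (27, 45)
10Q: (27, 45) + (19, 32). λ = (32 - 45)/(19 - 27) ≡ 46/51 mod 59. 51⁻¹ ≡ 22 (mod 59), so λ ≡ 9.
  x = λ² - 27 - 19 = 81 - 46 ≡ 35; y = λ·(27 - 35) - 45 ≡ 1. → (35, 1)

(35, 1)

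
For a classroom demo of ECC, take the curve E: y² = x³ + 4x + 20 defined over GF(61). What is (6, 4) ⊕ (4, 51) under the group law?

(6, 4) + (4, 51). λ = (51 - 4)/(4 - 6) ≡ 47/59 mod 61. 59⁻¹ ≡ 30 (mod 61) since 59·30 = 1770 ≡ 1, so λ ≡ 7.
  x = λ² - 6 - 4 = 49 - 10 ≡ 39; y = λ·(6 - 39) - 4 ≡ 9. → (39, 9)

(39, 9)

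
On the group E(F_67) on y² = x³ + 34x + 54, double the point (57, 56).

(29, 61)

tangent at (57, 56): λ = (3·57² + 34)/(2·56) ≡ 66/45. 45⁻¹ ≡ 3 (mod 67) since 45·3 = 135 ≡ 1, so λ ≡ 66·3 ≡ 64.
  x = λ² - 57 - 57 = 4096 - 114 ≡ 29; y = λ·(57 - 29) - 56 ≡ 61. → (29, 61)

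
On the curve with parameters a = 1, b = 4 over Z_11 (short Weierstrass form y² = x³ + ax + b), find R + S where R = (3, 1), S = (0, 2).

(3, 1) + (0, 2). λ = (2 - 1)/(0 - 3) ≡ 1/8 mod 11. 8⁻¹ ≡ 7 (mod 11), so λ ≡ 7.
  x = λ² - 3 - 0 = 49 - 3 ≡ 2; y = λ·(3 - 2) - 1 ≡ 6. → (2, 6)

(2, 6)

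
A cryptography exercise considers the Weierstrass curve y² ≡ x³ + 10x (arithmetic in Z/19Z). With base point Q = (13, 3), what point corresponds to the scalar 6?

Double-and-add on 6 = (110)₂. Start with Q = (13, 3) for the leading 1-bit.
double: tangent at (13, 3): λ = (3·13² + 10)/(2·3) ≡ 4/6. 6⁻¹ ≡ 16 (mod 19), so λ ≡ 4·16 ≡ 7.
  x = λ² - 13 - 13 = 49 - 26 ≡ 4; y = λ·(13 - 4) - 3 ≡ 3. → (4, 3)
add Q: (4, 3) + (13, 3). λ = (3 - 3)/(13 - 4) ≡ 0/9 mod 19. 9⁻¹ ≡ 17 (mod 19), so λ ≡ 0.
  x = λ² - 4 - 13 = 0 - 17 ≡ 2; y = λ·(4 - 2) - 3 ≡ 16. → (2, 16)
double: tangent at (2, 16): λ = (3·2² + 10)/(2·16) ≡ 3/13. 13⁻¹ ≡ 3 (mod 19), so λ ≡ 3·3 ≡ 9.
  x = λ² - 2 - 2 = 81 - 4 ≡ 1; y = λ·(2 - 1) - 16 ≡ 12. → (1, 12)

(1, 12)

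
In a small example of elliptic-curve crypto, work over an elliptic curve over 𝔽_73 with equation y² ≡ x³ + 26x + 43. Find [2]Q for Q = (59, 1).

tangent at (59, 1): λ = (3·59² + 26)/(2·1) ≡ 30/2. 2⁻¹ ≡ 37 (mod 73), so λ ≡ 30·37 ≡ 15.
  x = λ² - 59 - 59 = 225 - 118 ≡ 34; y = λ·(59 - 34) - 1 ≡ 9. → (34, 9)

(34, 9)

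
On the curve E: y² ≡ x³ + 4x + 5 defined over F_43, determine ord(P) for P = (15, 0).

2

2P: (15, 0) + (15, 0): same x and y₁ ≡ -y₂, so the sum is O.
2P = O, so the order is 2.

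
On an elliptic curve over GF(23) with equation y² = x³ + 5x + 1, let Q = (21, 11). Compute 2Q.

(17, 13)

tangent at (21, 11): λ = (3·21² + 5)/(2·11) ≡ 17/22. 22⁻¹ ≡ 22 (mod 23), so λ ≡ 17·22 ≡ 6.
  x = λ² - 21 - 21 = 36 - 42 ≡ 17; y = λ·(21 - 17) - 11 ≡ 13. → (17, 13)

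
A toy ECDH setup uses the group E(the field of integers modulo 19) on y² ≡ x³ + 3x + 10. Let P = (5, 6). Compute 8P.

Repeated addition: build up to 8P.
2P: tangent at (5, 6): λ = (3·5² + 3)/(2·6) ≡ 2/12. 12⁻¹ ≡ 8 (mod 19), so λ ≡ 2·8 ≡ 16.
  x = λ² - 5 - 5 = 256 - 10 ≡ 18; y = λ·(5 - 18) - 6 ≡ 14. → (18, 14)
3P: (18, 14) + (5, 6). λ = (6 - 14)/(5 - 18) ≡ 11/6 mod 19. 6⁻¹ ≡ 16 (mod 19) since 6·16 = 96 ≡ 1, so λ ≡ 5.
  x = λ² - 18 - 5 = 25 - 23 ≡ 2; y = λ·(18 - 2) - 14 ≡ 9. → (2, 9)
4P: (2, 9) + (5, 6). λ = (6 - 9)/(5 - 2) ≡ 16/3 mod 19. 3⁻¹ ≡ 13 (mod 19), so λ ≡ 18.
  x = λ² - 2 - 5 = 324 - 7 ≡ 13; y = λ·(2 - 13) - 9 ≡ 2. → (13, 2)
5P: (13, 2) + (5, 6). λ = (6 - 2)/(5 - 13) ≡ 4/11 mod 19. 11⁻¹ ≡ 7 (mod 19), so λ ≡ 9.
  x = λ² - 13 - 5 = 81 - 18 ≡ 6; y = λ·(13 - 6) - 2 ≡ 4. → (6, 4)
6P: (6, 4) + (5, 6). λ = (6 - 4)/(5 - 6) ≡ 2/18 mod 19. 18⁻¹ ≡ 18 (mod 19) since 18·18 = 324 ≡ 1, so λ ≡ 17.
  x = λ² - 6 - 5 = 289 - 11 ≡ 12; y = λ·(6 - 12) - 4 ≡ 8. → (12, 8)
7P: (12, 8) + (5, 6). λ = (6 - 8)/(5 - 12) ≡ 17/12 mod 19. 12⁻¹ ≡ 8 (mod 19), so λ ≡ 3.
  x = λ² - 12 - 5 = 9 - 17 ≡ 11; y = λ·(12 - 11) - 8 ≡ 14. → (11, 14)
8P: (11, 14) + (5, 6). λ = (6 - 14)/(5 - 11) ≡ 11/13 mod 19. 13⁻¹ ≡ 3 (mod 19), so λ ≡ 14.
  x = λ² - 11 - 5 = 196 - 16 ≡ 9; y = λ·(11 - 9) - 14 ≡ 14. → (9, 14)

(9, 14)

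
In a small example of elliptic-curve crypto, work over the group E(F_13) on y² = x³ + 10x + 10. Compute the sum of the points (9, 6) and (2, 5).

(6, 0)

(9, 6) + (2, 5). λ = (5 - 6)/(2 - 9) ≡ 12/6 mod 13. 6⁻¹ ≡ 11 (mod 13), so λ ≡ 2.
  x = λ² - 9 - 2 = 4 - 11 ≡ 6; y = λ·(9 - 6) - 6 ≡ 0. → (6, 0)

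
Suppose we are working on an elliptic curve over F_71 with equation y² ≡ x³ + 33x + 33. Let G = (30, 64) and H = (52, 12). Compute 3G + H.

(66, 58)

First 3G:
Repeated addition: build up to 3G.
2G: tangent at (30, 64): λ = (3·30² + 33)/(2·64) ≡ 35/57. 57⁻¹ ≡ 5 (mod 71), so λ ≡ 35·5 ≡ 33.
  x = λ² - 30 - 30 = 1089 - 60 ≡ 35; y = λ·(30 - 35) - 64 ≡ 55. → (35, 55)
3G: (35, 55) + (30, 64). λ = (64 - 55)/(30 - 35) ≡ 9/66 mod 71. 66⁻¹ ≡ 14 (mod 71), so λ ≡ 55.
  x = λ² - 35 - 30 = 3025 - 65 ≡ 49; y = λ·(35 - 49) - 55 ≡ 27. → (49, 27)
3G = (49, 27).
Finally 3G + H:
(49, 27) + (52, 12). λ = (12 - 27)/(52 - 49) ≡ 56/3 mod 71. 3⁻¹ ≡ 24 (mod 71) since 3·24 = 72 ≡ 1, so λ ≡ 66.
  x = λ² - 49 - 52 = 4356 - 101 ≡ 66; y = λ·(49 - 66) - 27 ≡ 58. → (66, 58)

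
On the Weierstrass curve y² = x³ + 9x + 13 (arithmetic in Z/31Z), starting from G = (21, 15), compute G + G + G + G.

(21, 15)

Double-and-add on 4 = (100)₂. Start with G = (21, 15) for the leading 1-bit.
double: tangent at (21, 15): λ = (3·21² + 9)/(2·15) ≡ 30/30. 30⁻¹ ≡ 30 (mod 31) since 30·30 = 900 ≡ 1, so λ ≡ 30·30 ≡ 1.
  x = λ² - 21 - 21 = 1 - 42 ≡ 21; y = λ·(21 - 21) - 15 ≡ 16. → (21, 16)
double: tangent at (21, 16): λ = (3·21² + 9)/(2·16) ≡ 30/1. 1⁻¹ ≡ 1 (mod 31), so λ ≡ 30·1 ≡ 30.
  x = λ² - 21 - 21 = 900 - 42 ≡ 21; y = λ·(21 - 21) - 16 ≡ 15. → (21, 15)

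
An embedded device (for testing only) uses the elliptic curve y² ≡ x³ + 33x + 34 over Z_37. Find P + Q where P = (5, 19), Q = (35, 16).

(7, 33)

(5, 19) + (35, 16). λ = (16 - 19)/(35 - 5) ≡ 34/30 mod 37. 30⁻¹ ≡ 21 (mod 37), so λ ≡ 11.
  x = λ² - 5 - 35 = 121 - 40 ≡ 7; y = λ·(5 - 7) - 19 ≡ 33. → (7, 33)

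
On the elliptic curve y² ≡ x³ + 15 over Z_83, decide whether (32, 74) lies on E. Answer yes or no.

y² = 74² ≡ 81; x³ + 0x + 15 = 32783 ≡ 81 (mod 83). 81 = 81.

yes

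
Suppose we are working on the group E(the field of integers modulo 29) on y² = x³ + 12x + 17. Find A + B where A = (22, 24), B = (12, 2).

(22, 24) + (12, 2). λ = (2 - 24)/(12 - 22) ≡ 7/19 mod 29. 19⁻¹ ≡ 26 (mod 29), so λ ≡ 8.
  x = λ² - 22 - 12 = 64 - 34 ≡ 1; y = λ·(22 - 1) - 24 ≡ 28. → (1, 28)

(1, 28)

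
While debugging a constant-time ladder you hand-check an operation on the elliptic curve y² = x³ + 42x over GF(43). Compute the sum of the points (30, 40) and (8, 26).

(15, 36)

(30, 40) + (8, 26). λ = (26 - 40)/(8 - 30) ≡ 29/21 mod 43. 21⁻¹ ≡ 41 (mod 43), so λ ≡ 28.
  x = λ² - 30 - 8 = 784 - 38 ≡ 15; y = λ·(30 - 15) - 40 ≡ 36. → (15, 36)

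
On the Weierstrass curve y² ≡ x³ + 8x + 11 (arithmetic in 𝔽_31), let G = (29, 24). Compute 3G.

Repeated addition: build up to 3G.
2G: tangent at (29, 24): λ = (3·29² + 8)/(2·24) ≡ 20/17. 17⁻¹ ≡ 11 (mod 31) since 17·11 = 187 ≡ 1, so λ ≡ 20·11 ≡ 3.
  x = λ² - 29 - 29 = 9 - 58 ≡ 13; y = λ·(29 - 13) - 24 ≡ 24. → (13, 24)
3G: (13, 24) + (29, 24). λ = (24 - 24)/(29 - 13) ≡ 0/16 mod 31. 16⁻¹ ≡ 2 (mod 31), so λ ≡ 0.
  x = λ² - 13 - 29 = 0 - 42 ≡ 20; y = λ·(13 - 20) - 24 ≡ 7. → (20, 7)

(20, 7)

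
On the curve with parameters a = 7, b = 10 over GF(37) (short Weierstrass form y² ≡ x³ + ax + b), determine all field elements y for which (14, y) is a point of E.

15, 22

x³ + 7x + 10 = 2852 ≡ 3 (mod 37).
Square roots of 3 mod 37: 15 and 22 (since 15² = 225 ≡ 3).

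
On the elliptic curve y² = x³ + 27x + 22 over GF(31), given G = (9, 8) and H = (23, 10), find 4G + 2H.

First 4G:
Repeated addition: build up to 4G.
2G: tangent at (9, 8): λ = (3·9² + 27)/(2·8) ≡ 22/16. 16⁻¹ ≡ 2 (mod 31), so λ ≡ 22·2 ≡ 13.
  x = λ² - 9 - 9 = 169 - 18 ≡ 27; y = λ·(9 - 27) - 8 ≡ 6. → (27, 6)
3G: (27, 6) + (9, 8). λ = (8 - 6)/(9 - 27) ≡ 2/13 mod 31. 13⁻¹ ≡ 12 (mod 31) since 13·12 = 156 ≡ 1, so λ ≡ 24.
  x = λ² - 27 - 9 = 576 - 36 ≡ 13; y = λ·(27 - 13) - 6 ≡ 20. → (13, 20)
4G: (13, 20) + (9, 8). λ = (8 - 20)/(9 - 13) ≡ 19/27 mod 31. 27⁻¹ ≡ 23 (mod 31) since 27·23 = 621 ≡ 1, so λ ≡ 3.
  x = λ² - 13 - 9 = 9 - 22 ≡ 18; y = λ·(13 - 18) - 20 ≡ 27. → (18, 27)
4G = (18, 27).
Next 2H:
Repeated addition: build up to 2H.
2H: tangent at (23, 10): λ = (3·23² + 27)/(2·10) ≡ 2/20. 20⁻¹ ≡ 14 (mod 31), so λ ≡ 2·14 ≡ 28.
  x = λ² - 23 - 23 = 784 - 46 ≡ 25; y = λ·(23 - 25) - 10 ≡ 27. → (25, 27)
2H = (25, 27).
Finally 4G + 2H:
(18, 27) + (25, 27). λ = (27 - 27)/(25 - 18) ≡ 0/7 mod 31. 7⁻¹ ≡ 9 (mod 31), so λ ≡ 0.
  x = λ² - 18 - 25 = 0 - 43 ≡ 19; y = λ·(18 - 19) - 27 ≡ 4. → (19, 4)

(19, 4)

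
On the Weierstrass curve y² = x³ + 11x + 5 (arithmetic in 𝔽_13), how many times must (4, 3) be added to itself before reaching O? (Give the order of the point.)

10

2P: tangent at (4, 3): λ = (3·4² + 11)/(2·3) ≡ 7/6. 6⁻¹ ≡ 11 (mod 13) since 6·11 = 66 ≡ 1, so λ ≡ 7·11 ≡ 12.
  x = λ² - 4 - 4 = 144 - 8 ≡ 6; y = λ·(4 - 6) - 3 ≡ 12. → (6, 12)
3P: (6, 12) + (4, 3). λ = (3 - 12)/(4 - 6) ≡ 4/11 mod 13. 11⁻¹ ≡ 6 (mod 13), so λ ≡ 11.
  x = λ² - 6 - 4 = 121 - 10 ≡ 7; y = λ·(6 - 7) - 12 ≡ 3. → (7, 3)
4P: (7, 3) + (4, 3). λ = (3 - 3)/(4 - 7) ≡ 0/10 mod 13. 10⁻¹ ≡ 4 (mod 13) since 10·4 = 40 ≡ 1, so λ ≡ 0.
  x = λ² - 7 - 4 = 0 - 11 ≡ 2; y = λ·(7 - 2) - 3 ≡ 10. → (2, 10)
5P: (2, 10) + (4, 3). λ = (3 - 10)/(4 - 2) ≡ 6/2 mod 13. 2⁻¹ ≡ 7 (mod 13) since 2·7 = 14 ≡ 1, so λ ≡ 3.
  x = λ² - 2 - 4 = 9 - 6 ≡ 3; y = λ·(2 - 3) - 10 ≡ 0. → (3, 0)
6P: (3, 0) + (4, 3). λ = (3 - 0)/(4 - 3) ≡ 3/1 mod 13. 1⁻¹ ≡ 1 (mod 13) since 1·1 = 1 ≡ 1, so λ ≡ 3.
  x = λ² - 3 - 4 = 9 - 7 ≡ 2; y = λ·(3 - 2) - 0 ≡ 3. → (2, 3)
7P: (2, 3) + (4, 3). λ = (3 - 3)/(4 - 2) ≡ 0/2 mod 13. 2⁻¹ ≡ 7 (mod 13) since 2·7 = 14 ≡ 1, so λ ≡ 0.
  x = λ² - 2 - 4 = 0 - 6 ≡ 7; y = λ·(2 - 7) - 3 ≡ 10. → (7, 10)
8P: (7, 10) + (4, 3). λ = (3 - 10)/(4 - 7) ≡ 6/10 mod 13. 10⁻¹ ≡ 4 (mod 13) since 10·4 = 40 ≡ 1, so λ ≡ 11.
  x = λ² - 7 - 4 = 121 - 11 ≡ 6; y = λ·(7 - 6) - 10 ≡ 1. → (6, 1)
9P: (6, 1) + (4, 3). λ = (3 - 1)/(4 - 6) ≡ 2/11 mod 13. 11⁻¹ ≡ 6 (mod 13) since 11·6 = 66 ≡ 1, so λ ≡ 12.
  x = λ² - 6 - 4 = 144 - 10 ≡ 4; y = λ·(6 - 4) - 1 ≡ 10. → (4, 10)
10P: (4, 10) + (4, 3): same x and y₁ ≡ -y₂, so the sum is O.
10P = O, so the order is 10.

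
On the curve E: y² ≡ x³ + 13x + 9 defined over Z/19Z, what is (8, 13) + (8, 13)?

(1, 2)

tangent at (8, 13): λ = (3·8² + 13)/(2·13) ≡ 15/7. 7⁻¹ ≡ 11 (mod 19) since 7·11 = 77 ≡ 1, so λ ≡ 15·11 ≡ 13.
  x = λ² - 8 - 8 = 169 - 16 ≡ 1; y = λ·(8 - 1) - 13 ≡ 2. → (1, 2)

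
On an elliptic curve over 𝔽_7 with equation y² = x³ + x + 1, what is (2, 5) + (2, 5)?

(0, 6)

tangent at (2, 5): λ = (3·2² + 1)/(2·5) ≡ 6/3. 3⁻¹ ≡ 5 (mod 7), so λ ≡ 6·5 ≡ 2.
  x = λ² - 2 - 2 = 4 - 4 ≡ 0; y = λ·(2 - 0) - 5 ≡ 6. → (0, 6)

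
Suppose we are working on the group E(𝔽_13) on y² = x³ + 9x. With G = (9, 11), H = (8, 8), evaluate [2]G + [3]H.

(7, 4)

First 2G:
Repeated addition: build up to 2G.
2G: tangent at (9, 11): λ = (3·9² + 9)/(2·11) ≡ 5/9. 9⁻¹ ≡ 3 (mod 13) since 9·3 = 27 ≡ 1, so λ ≡ 5·3 ≡ 2.
  x = λ² - 9 - 9 = 4 - 18 ≡ 12; y = λ·(9 - 12) - 11 ≡ 9. → (12, 9)
2G = (12, 9).
Next 3H:
Repeated addition: build up to 3H.
2H: tangent at (8, 8): λ = (3·8² + 9)/(2·8) ≡ 6/3. 3⁻¹ ≡ 9 (mod 13) since 3·9 = 27 ≡ 1, so λ ≡ 6·9 ≡ 2.
  x = λ² - 8 - 8 = 4 - 16 ≡ 1; y = λ·(8 - 1) - 8 ≡ 6. → (1, 6)
3H: (1, 6) + (8, 8). λ = (8 - 6)/(8 - 1) ≡ 2/7 mod 13. 7⁻¹ ≡ 2 (mod 13), so λ ≡ 4.
  x = λ² - 1 - 8 = 16 - 9 ≡ 7; y = λ·(1 - 7) - 6 ≡ 9. → (7, 9)
3H = (7, 9).
Finally 2G + 3H:
(12, 9) + (7, 9). λ = (9 - 9)/(7 - 12) ≡ 0/8 mod 13. 8⁻¹ ≡ 5 (mod 13), so λ ≡ 0.
  x = λ² - 12 - 7 = 0 - 19 ≡ 7; y = λ·(12 - 7) - 9 ≡ 4. → (7, 4)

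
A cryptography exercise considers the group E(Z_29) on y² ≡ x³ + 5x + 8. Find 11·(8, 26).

Write P = (8, 26).
Double-and-add on 11 = (1011)₂. Start with P = (8, 26) for the leading 1-bit.
double: tangent at (8, 26): λ = (3·8² + 5)/(2·26) ≡ 23/23. 23⁻¹ ≡ 24 (mod 29), so λ ≡ 23·24 ≡ 1.
  x = λ² - 8 - 8 = 1 - 16 ≡ 14; y = λ·(8 - 14) - 26 ≡ 26. → (14, 26)
double: tangent at (14, 26): λ = (3·14² + 5)/(2·26) ≡ 13/23. 23⁻¹ ≡ 24 (mod 29), so λ ≡ 13·24 ≡ 22.
  x = λ² - 14 - 14 = 484 - 28 ≡ 21; y = λ·(14 - 21) - 26 ≡ 23. → (21, 23)
add P: (21, 23) + (8, 26). λ = (26 - 23)/(8 - 21) ≡ 3/16 mod 29. 16⁻¹ ≡ 20 (mod 29), so λ ≡ 2.
  x = λ² - 21 - 8 = 4 - 29 ≡ 4; y = λ·(21 - 4) - 23 ≡ 11. → (4, 11)
double: tangent at (4, 11): λ = (3·4² + 5)/(2·11) ≡ 24/22. 22⁻¹ ≡ 4 (mod 29), so λ ≡ 24·4 ≡ 9.
  x = λ² - 4 - 4 = 81 - 8 ≡ 15; y = λ·(4 - 15) - 11 ≡ 6. → (15, 6)
add P: (15, 6) + (8, 26). λ = (26 - 6)/(8 - 15) ≡ 20/22 mod 29. 22⁻¹ ≡ 4 (mod 29), so λ ≡ 22.
  x = λ² - 15 - 8 = 484 - 23 ≡ 26; y = λ·(15 - 26) - 6 ≡ 13. → (26, 13)

(26, 13)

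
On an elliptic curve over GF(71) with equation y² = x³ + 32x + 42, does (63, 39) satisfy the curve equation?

no

y² = 39² ≡ 30; x³ + 32x + 42 = 252105 ≡ 55 (mod 71). 30 ≠ 55.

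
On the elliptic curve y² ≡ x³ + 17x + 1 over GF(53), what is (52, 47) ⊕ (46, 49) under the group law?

(14, 11)

(52, 47) + (46, 49). λ = (49 - 47)/(46 - 52) ≡ 2/47 mod 53. 47⁻¹ ≡ 44 (mod 53), so λ ≡ 35.
  x = λ² - 52 - 46 = 1225 - 98 ≡ 14; y = λ·(52 - 14) - 47 ≡ 11. → (14, 11)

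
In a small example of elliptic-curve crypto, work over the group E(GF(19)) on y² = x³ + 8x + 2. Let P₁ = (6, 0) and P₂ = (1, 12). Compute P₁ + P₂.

(17, 15)

(6, 0) + (1, 12). λ = (12 - 0)/(1 - 6) ≡ 12/14 mod 19. 14⁻¹ ≡ 15 (mod 19) since 14·15 = 210 ≡ 1, so λ ≡ 9.
  x = λ² - 6 - 1 = 81 - 7 ≡ 17; y = λ·(6 - 17) - 0 ≡ 15. → (17, 15)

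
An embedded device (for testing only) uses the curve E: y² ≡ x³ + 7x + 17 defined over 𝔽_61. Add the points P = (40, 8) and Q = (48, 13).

(22, 49)

(40, 8) + (48, 13). λ = (13 - 8)/(48 - 40) ≡ 5/8 mod 61. 8⁻¹ ≡ 23 (mod 61), so λ ≡ 54.
  x = λ² - 40 - 48 = 2916 - 88 ≡ 22; y = λ·(40 - 22) - 8 ≡ 49. → (22, 49)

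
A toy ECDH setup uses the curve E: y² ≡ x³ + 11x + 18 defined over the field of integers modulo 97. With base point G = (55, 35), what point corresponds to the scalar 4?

Double-and-add on 4 = (100)₂. Start with G = (55, 35) for the leading 1-bit.
double: tangent at (55, 35): λ = (3·55² + 11)/(2·35) ≡ 65/70. 70⁻¹ ≡ 79 (mod 97) since 70·79 = 5530 ≡ 1, so λ ≡ 65·79 ≡ 91.
  x = λ² - 55 - 55 = 8281 - 110 ≡ 23; y = λ·(55 - 23) - 35 ≡ 64. → (23, 64)
double: tangent at (23, 64): λ = (3·23² + 11)/(2·64) ≡ 46/31. 31⁻¹ ≡ 72 (mod 97), so λ ≡ 46·72 ≡ 14.
  x = λ² - 23 - 23 = 196 - 46 ≡ 53; y = λ·(23 - 53) - 64 ≡ 1. → (53, 1)

(53, 1)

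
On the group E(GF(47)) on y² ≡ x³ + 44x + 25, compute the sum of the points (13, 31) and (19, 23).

(13, 31) + (19, 23). λ = (23 - 31)/(19 - 13) ≡ 39/6 mod 47. 6⁻¹ ≡ 8 (mod 47), so λ ≡ 30.
  x = λ² - 13 - 19 = 900 - 32 ≡ 22; y = λ·(13 - 22) - 31 ≡ 28. → (22, 28)

(22, 28)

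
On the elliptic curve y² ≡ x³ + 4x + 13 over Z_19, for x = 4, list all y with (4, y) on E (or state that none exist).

x³ + 4x + 13 = 93 ≡ 17 (mod 19).
Square roots of 17 mod 19: 6 and 13 (since 6² = 36 ≡ 17).

6, 13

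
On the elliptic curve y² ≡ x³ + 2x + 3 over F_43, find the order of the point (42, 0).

2

2P: (42, 0) + (42, 0): same x and y₁ ≡ -y₂, so the sum is 𝒪.
2P = 𝒪, so the order is 2.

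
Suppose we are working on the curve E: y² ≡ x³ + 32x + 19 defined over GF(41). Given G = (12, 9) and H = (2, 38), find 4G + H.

First 4G:
Repeated addition: build up to 4G.
2G: tangent at (12, 9): λ = (3·12² + 32)/(2·9) ≡ 13/18. 18⁻¹ ≡ 16 (mod 41), so λ ≡ 13·16 ≡ 3.
  x = λ² - 12 - 12 = 9 - 24 ≡ 26; y = λ·(12 - 26) - 9 ≡ 31. → (26, 31)
3G: (26, 31) + (12, 9). λ = (9 - 31)/(12 - 26) ≡ 19/27 mod 41. 27⁻¹ ≡ 38 (mod 41), so λ ≡ 25.
  x = λ² - 26 - 12 = 625 - 38 ≡ 13; y = λ·(26 - 13) - 31 ≡ 7. → (13, 7)
4G: (13, 7) + (12, 9). λ = (9 - 7)/(12 - 13) ≡ 2/40 mod 41. 40⁻¹ ≡ 40 (mod 41), so λ ≡ 39.
  x = λ² - 13 - 12 = 1521 - 25 ≡ 20; y = λ·(13 - 20) - 7 ≡ 7. → (20, 7)
4G = (20, 7).
Finally 4G + H:
(20, 7) + (2, 38). λ = (38 - 7)/(2 - 20) ≡ 31/23 mod 41. 23⁻¹ ≡ 25 (mod 41), so λ ≡ 37.
  x = λ² - 20 - 2 = 1369 - 22 ≡ 35; y = λ·(20 - 35) - 7 ≡ 12. → (35, 12)

(35, 12)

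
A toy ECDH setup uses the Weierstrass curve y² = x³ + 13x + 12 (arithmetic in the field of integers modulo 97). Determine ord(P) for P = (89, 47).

2P: tangent at (89, 47): λ = (3·89² + 13)/(2·47) ≡ 11/94. 94⁻¹ ≡ 32 (mod 97) since 94·32 = 3008 ≡ 1, so λ ≡ 11·32 ≡ 61.
  x = λ² - 89 - 89 = 3721 - 178 ≡ 51; y = λ·(89 - 51) - 47 ≡ 40. → (51, 40)
3P: (51, 40) + (89, 47). λ = (47 - 40)/(89 - 51) ≡ 7/38 mod 97. 38⁻¹ ≡ 23 (mod 97) since 38·23 = 874 ≡ 1, so λ ≡ 64.
  x = λ² - 51 - 89 = 4096 - 140 ≡ 76; y = λ·(51 - 76) - 40 ≡ 9. → (76, 9)
4P: (76, 9) + (89, 47). λ = (47 - 9)/(89 - 76) ≡ 38/13 mod 97. 13⁻¹ ≡ 15 (mod 97) since 13·15 = 195 ≡ 1, so λ ≡ 85.
  x = λ² - 76 - 89 = 7225 - 165 ≡ 76; y = λ·(76 - 76) - 9 ≡ 88. → (76, 88)
5P: (76, 88) + (89, 47). λ = (47 - 88)/(89 - 76) ≡ 56/13 mod 97. 13⁻¹ ≡ 15 (mod 97), so λ ≡ 64.
  x = λ² - 76 - 89 = 4096 - 165 ≡ 51; y = λ·(76 - 51) - 88 ≡ 57. → (51, 57)
6P: (51, 57) + (89, 47). λ = (47 - 57)/(89 - 51) ≡ 87/38 mod 97. 38⁻¹ ≡ 23 (mod 97) since 38·23 = 874 ≡ 1, so λ ≡ 61.
  x = λ² - 51 - 89 = 3721 - 140 ≡ 89; y = λ·(51 - 89) - 57 ≡ 50. → (89, 50)
7P: (89, 50) + (89, 47): same x and y₁ ≡ -y₂, so the sum is 𝒪.
7P = 𝒪, so the order is 7.

7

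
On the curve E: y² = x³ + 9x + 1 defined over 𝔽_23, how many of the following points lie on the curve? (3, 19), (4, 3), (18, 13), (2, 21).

(3, 19): 19² ≡ 16, rhs ≡ 9 → off.
(4, 3): 3² ≡ 9, rhs ≡ 9 → on.
(18, 13): 13² ≡ 8, rhs ≡ 15 → off.
(2, 21): 21² ≡ 4, rhs ≡ 4 → on.

2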